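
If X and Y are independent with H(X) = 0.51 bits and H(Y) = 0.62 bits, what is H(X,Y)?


For independent variables, H(X,Y) = H(X) + H(Y) = 0.51 + 0.62 = 1.13

1.13 bits


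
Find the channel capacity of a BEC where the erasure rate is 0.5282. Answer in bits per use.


C = 1 - epsilon = 1 - 0.5282 = 0.4718

0.4718 bits


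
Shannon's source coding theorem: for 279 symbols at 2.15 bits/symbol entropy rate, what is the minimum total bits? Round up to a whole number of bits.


Minimum bits >= n * H = 279 * 2.15 = 599.85, rounded up to a whole number of bits = 600

600 bits


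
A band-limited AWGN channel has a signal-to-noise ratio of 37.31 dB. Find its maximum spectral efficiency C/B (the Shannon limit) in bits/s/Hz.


SNR_linear = 10^(37.31/10) = 5382.6978; C/B = log2(1 + SNR_linear) = log2(1 + 5382.6978) = 12.3944

12.3944 bits/s/Hz


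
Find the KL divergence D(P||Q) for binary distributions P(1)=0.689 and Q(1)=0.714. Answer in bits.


KL = p*log2(p/q) + (1-p)*log2((1-p)/(1-q)) = 0.689*log2(0.689/0.714) + 0.311*log2(0.311/0.286) = 0.0022

0.0022 bits


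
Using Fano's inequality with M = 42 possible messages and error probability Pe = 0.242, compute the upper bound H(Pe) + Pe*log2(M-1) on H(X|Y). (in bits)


H(Pe) = -Pe*log2(Pe) - (1-Pe)*log2(1-Pe) = -0.242*log2(0.242) - 0.758*log2(0.758) = 0.495355 + 0.302996 = 0.7984. Pe*log2(M-1) = 0.242*log2(41) = 1.296528. Bound = H(Pe) + Pe*log2(M-1) = 0.495355 + 0.302996 + 1.296528 = 2.0949

2.0949 bits


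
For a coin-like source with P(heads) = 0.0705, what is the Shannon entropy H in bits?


H = -p*log2(p) - (1-p)*log2(1-p). -0.0705*log2(0.0705) = 0.269749; -0.9295*log2(0.9295) = 0.098037. H = 0.269749 + 0.098037 = 0.3678

0.3678 bits


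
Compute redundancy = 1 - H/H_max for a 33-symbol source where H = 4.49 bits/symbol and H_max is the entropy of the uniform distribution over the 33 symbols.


H_max = log2(K) = log2(33) = 5.0444 bits/symbol. Redundancy = 1 - H/H_max = 1 - 4.49/5.0444 = 1 - 0.8901 = 0.1099

0.1099


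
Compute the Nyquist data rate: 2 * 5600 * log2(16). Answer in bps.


Rate = 2 * B * log2(M) = 2 * 5600 * 4.0 = 44800.0

44800.0 bps


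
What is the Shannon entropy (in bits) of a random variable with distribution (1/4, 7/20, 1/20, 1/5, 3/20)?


H = -sum(p_i * log2(p_i)). Terms: -(1/4)*log2(1/4) = 0.500000; -(7/20)*log2(7/20) = 0.530101; -(1/20)*log2(1/20) = 0.216096; -(1/5)*log2(1/5) = 0.464386; -(3/20)*log2(3/20) = 0.410545. H = 0.500000 + 0.530101 + 0.216096 + 0.464386 + 0.410545 = 2.1211

2.1211 bits


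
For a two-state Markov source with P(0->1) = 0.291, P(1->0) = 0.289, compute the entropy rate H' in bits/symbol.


Stationary distribution: pi_0 = p10/(p01+p10) = 0.4983, pi_1 = 0.5017. Entropy rate H' = pi_0*H(p01) + pi_1*H(p10) = 0.4983*0.87 + 0.5017*0.8674 = 0.8687

0.8687 bits/symbol


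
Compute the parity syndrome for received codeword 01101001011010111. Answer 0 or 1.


Syndrome = XOR of all bits = 0 XOR 1 XOR 1 XOR 0 XOR 1 XOR 0 XOR 0 XOR 1 XOR 0 XOR 1 XOR 1 XOR 0 XOR 1 XOR 0 XOR 1 XOR 1 XOR 1 = 0

0


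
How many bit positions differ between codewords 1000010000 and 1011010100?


Count differing positions: . . ^ ^ . . . ^ . . = 3 differences

3


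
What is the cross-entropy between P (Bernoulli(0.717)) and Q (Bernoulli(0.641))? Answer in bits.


H(P,Q) = -p*log2(q) - (1-p)*log2(1-q). -0.717*log2(0.641) = 0.460030; -0.283*log2(0.359) = 0.418258. H(P,Q) = 0.460030 + 0.418258 = 0.8783

0.8783 bits


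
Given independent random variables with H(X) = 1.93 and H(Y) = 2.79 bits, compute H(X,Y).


For independent variables, H(X,Y) = H(X) + H(Y) = 1.93 + 2.79 = 4.72

4.72 bits


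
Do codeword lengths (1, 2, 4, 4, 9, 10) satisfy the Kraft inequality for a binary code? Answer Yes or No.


Kraft sum = sum(2^(-l_i)) = 0.8779, need <= 1. Result: satisfied (a binary prefix-free code with these lengths exists)

Yes


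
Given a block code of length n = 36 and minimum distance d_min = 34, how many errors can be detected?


Detection capability = d_min - 1 = 34 - 1 = 33

33 errors


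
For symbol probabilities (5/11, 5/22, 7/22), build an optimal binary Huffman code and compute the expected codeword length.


Huffman construction (repeatedly merge the two least-probable nodes; each merge adds 1 bit to every symbol beneath it): 5/22 + 7/22 = 6/11; 5/11 + 6/11 = 1. Resulting codeword lengths (in the order the probabilities were given): (1, 2, 2). L_avg = sum(p_i * l_i) = 5/11*1 + 5/22*2 + 7/22*2 = 17/11 = 1.5455

1.5455 bits


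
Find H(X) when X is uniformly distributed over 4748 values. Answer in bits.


H = log2(n) = log2(4748) = 12.2131

12.2131 bits


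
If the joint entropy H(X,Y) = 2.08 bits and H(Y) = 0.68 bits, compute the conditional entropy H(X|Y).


H(X|Y) = H(X,Y) - H(Y) = 2.08 - 0.68 = 1.4

1.4 bits


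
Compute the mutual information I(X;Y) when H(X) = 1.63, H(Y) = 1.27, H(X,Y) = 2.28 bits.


I(X;Y) = H(X) + H(Y) - H(X,Y) = 1.63 + 1.27 - 2.28 = 0.62

0.62 bits


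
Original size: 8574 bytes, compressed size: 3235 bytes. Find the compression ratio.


Ratio = original / compressed = 8574 / 3235 = 2.6504

2.6504


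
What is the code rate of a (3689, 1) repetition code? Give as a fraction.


Rate = k/n = 1/3689

1/3689


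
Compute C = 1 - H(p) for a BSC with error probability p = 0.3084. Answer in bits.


H(p) = -p*log2(p) - (1-p)*log2(1-p) = -0.3084*log2(0.3084) - 0.6916*log2(0.6916) = 0.523393 + 0.367924 = 0.8913. C = 1 - H(p) = 1 - 0.8913 = 0.1087

0.1087 bits


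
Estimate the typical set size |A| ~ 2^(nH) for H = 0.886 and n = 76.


log2|A_typical| = nH = 76 * 0.886 = 67.336, so |A_typical| ~ 2^67.336 = 1.863e+20

1.863e+20


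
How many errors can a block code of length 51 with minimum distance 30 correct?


Correction capability = floor((d-1)/2) = floor((30-1)/2) = 14

14 errors


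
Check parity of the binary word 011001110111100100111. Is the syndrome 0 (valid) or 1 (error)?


Syndrome = XOR of all bits = 0 XOR 1 XOR 1 XOR 0 XOR 0 XOR 1 XOR 1 XOR 1 XOR 0 XOR 1 XOR 1 XOR 1 XOR 1 XOR 0 XOR 0 XOR 1 XOR 0 XOR 0 XOR 1 XOR 1 XOR 1 = 1

1


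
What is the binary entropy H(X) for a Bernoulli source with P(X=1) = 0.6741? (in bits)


H = -p*log2(p) - (1-p)*log2(1-p). -0.6741*log2(0.6741) = 0.383540; -0.3259*log2(0.3259) = 0.527143. H = 0.383540 + 0.527143 = 0.9107

0.9107 bits


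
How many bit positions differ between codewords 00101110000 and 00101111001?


Count differing positions: . . . . . . . ^ . . ^ = 2 differences

2


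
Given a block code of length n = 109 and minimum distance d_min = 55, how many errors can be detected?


Detection capability = d_min - 1 = 55 - 1 = 54

54 errors


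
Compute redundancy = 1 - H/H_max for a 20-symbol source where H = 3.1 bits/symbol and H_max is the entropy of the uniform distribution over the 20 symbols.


H_max = log2(K) = log2(20) = 4.3219 bits/symbol. Redundancy = 1 - H/H_max = 1 - 3.1/4.3219 = 1 - 0.7173 = 0.2827

0.2827


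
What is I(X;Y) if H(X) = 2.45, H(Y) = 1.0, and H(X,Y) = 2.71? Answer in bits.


I(X;Y) = H(X) + H(Y) - H(X,Y) = 2.45 + 1.0 - 2.71 = 0.74

0.74 bits


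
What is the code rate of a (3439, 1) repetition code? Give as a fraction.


Rate = k/n = 1/3439

1/3439


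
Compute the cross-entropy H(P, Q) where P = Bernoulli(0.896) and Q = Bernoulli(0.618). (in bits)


H(P,Q) = -p*log2(q) - (1-p)*log2(1-q). -0.896*log2(0.618) = 0.622112; -0.104*log2(0.382) = 0.144389. H(P,Q) = 0.622112 + 0.144389 = 0.7665

0.7665 bits


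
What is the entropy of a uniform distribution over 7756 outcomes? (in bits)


H = log2(n) = log2(7756) = 12.9211

12.9211 bits


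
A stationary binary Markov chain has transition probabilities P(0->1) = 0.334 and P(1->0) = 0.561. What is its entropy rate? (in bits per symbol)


Stationary distribution: pi_0 = p10/(p01+p10) = 0.6268, pi_1 = 0.3732. Entropy rate H' = pi_0*H(p01) + pi_1*H(p10) = 0.6268*0.919 + 0.3732*0.9892 = 0.9452

0.9452 bits/symbol


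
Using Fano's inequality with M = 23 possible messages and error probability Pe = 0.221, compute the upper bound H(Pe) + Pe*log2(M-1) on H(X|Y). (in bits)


H(Pe) = -Pe*log2(Pe) - (1-Pe)*log2(1-Pe) = -0.221*log2(0.221) - 0.779*log2(0.779) = 0.481312 + 0.280677 = 0.762. Pe*log2(M-1) = 0.221*log2(22) = 0.985534. Bound = H(Pe) + Pe*log2(M-1) = 0.481312 + 0.280677 + 0.985534 = 1.7475

1.7475 bits


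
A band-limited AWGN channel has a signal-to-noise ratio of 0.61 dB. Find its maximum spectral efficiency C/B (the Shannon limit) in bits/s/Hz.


SNR_linear = 10^(0.61/10) = 1.1508; C/B = log2(1 + SNR_linear) = log2(1 + 1.1508) = 1.1049

1.1049 bits/s/Hz


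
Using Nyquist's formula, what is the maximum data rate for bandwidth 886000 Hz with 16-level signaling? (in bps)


Rate = 2 * B * log2(M) = 2 * 886000 * 4.0 = 7088000.0

7088000.0 bps


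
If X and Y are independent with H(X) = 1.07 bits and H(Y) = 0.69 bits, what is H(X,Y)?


For independent variables, H(X,Y) = H(X) + H(Y) = 1.07 + 0.69 = 1.76

1.76 bits


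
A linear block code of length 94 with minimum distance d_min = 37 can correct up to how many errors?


Correction capability = floor((d-1)/2) = floor((37-1)/2) = 18

18 errors


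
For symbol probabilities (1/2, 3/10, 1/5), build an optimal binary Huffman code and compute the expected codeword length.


Huffman construction (repeatedly merge the two least-probable nodes; each merge adds 1 bit to every symbol beneath it): 1/5 + 3/10 = 1/2; 1/2 + 1/2 = 1. Resulting codeword lengths (in the order the probabilities were given): (1, 2, 2). L_avg = sum(p_i * l_i) = 1/2*1 + 3/10*2 + 1/5*2 = 3/2 = 1.5

1.5 bits


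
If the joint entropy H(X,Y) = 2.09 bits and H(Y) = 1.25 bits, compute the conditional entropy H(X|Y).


H(X|Y) = H(X,Y) - H(Y) = 2.09 - 1.25 = 0.84

0.84 bits


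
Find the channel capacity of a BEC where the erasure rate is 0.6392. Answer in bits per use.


C = 1 - epsilon = 1 - 0.6392 = 0.3608

0.3608 bits


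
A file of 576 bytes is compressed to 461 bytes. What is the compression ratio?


Ratio = original / compressed = 576 / 461 = 1.2495

1.2495


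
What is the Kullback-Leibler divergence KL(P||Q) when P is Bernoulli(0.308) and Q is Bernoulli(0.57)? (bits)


KL = p*log2(p/q) + (1-p)*log2((1-p)/(1-q)) = 0.308*log2(0.308/0.57) + 0.692*log2(0.692/0.43) = 0.2015

0.2015 bits


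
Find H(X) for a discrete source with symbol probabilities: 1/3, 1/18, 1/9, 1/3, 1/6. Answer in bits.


H = -sum(p_i * log2(p_i)). Terms: -(1/3)*log2(1/3) = 0.528321; -(1/18)*log2(1/18) = 0.231663; -(1/9)*log2(1/9) = 0.352214; -(1/3)*log2(1/3) = 0.528321; -(1/6)*log2(1/6) = 0.430827. H = 0.528321 + 0.231663 + 0.352214 + 0.528321 + 0.430827 = 2.0713

2.0713 bits


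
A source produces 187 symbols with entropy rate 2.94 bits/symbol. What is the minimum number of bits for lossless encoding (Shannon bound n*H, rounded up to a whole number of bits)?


Minimum bits >= n * H = 187 * 2.94 = 549.78, rounded up to a whole number of bits = 550

550 bits


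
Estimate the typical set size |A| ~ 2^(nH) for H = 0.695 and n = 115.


log2|A_typical| = nH = 115 * 0.695 = 79.925, so |A_typical| ~ 2^79.925 = 1.148e+24

1.148e+24


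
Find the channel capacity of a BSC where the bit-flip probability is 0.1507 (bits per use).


H(p) = -p*log2(p) - (1-p)*log2(1-p) = -0.1507*log2(0.1507) - 0.8493*log2(0.8493) = 0.411448 + 0.200141 = 0.6116. C = 1 - H(p) = 1 - 0.6116 = 0.3884

0.3884 bits


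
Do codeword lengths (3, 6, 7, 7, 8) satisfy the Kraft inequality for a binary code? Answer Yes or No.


Kraft sum = sum(2^(-l_i)) = 0.1602, need <= 1. Result: satisfied (a binary prefix-free code with these lengths exists)

Yes


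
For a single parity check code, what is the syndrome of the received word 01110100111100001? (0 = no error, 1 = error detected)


Syndrome = XOR of all bits = 0 XOR 1 XOR 1 XOR 1 XOR 0 XOR 1 XOR 0 XOR 0 XOR 1 XOR 1 XOR 1 XOR 1 XOR 0 XOR 0 XOR 0 XOR 0 XOR 1 = 1

1


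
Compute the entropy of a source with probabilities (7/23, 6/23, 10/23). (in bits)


H = -sum(p_i * log2(p_i)). Terms: -(7/23)*log2(7/23) = 0.522324; -(6/23)*log2(6/23) = 0.505722; -(10/23)*log2(10/23) = 0.522450. H = 0.522324 + 0.505722 + 0.522450 = 1.5505

1.5505 bits


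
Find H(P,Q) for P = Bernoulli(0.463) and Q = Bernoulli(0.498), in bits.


H(P,Q) = -p*log2(q) - (1-p)*log2(1-q). -0.463*log2(0.498) = 0.465677; -0.537*log2(0.502) = 0.533907. H(P,Q) = 0.465677 + 0.533907 = 0.9996

0.9996 bits


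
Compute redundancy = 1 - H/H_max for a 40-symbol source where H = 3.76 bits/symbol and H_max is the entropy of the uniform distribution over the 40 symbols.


H_max = log2(K) = log2(40) = 5.3219 bits/symbol. Redundancy = 1 - H/H_max = 1 - 3.76/5.3219 = 1 - 0.7065 = 0.2935

0.2935


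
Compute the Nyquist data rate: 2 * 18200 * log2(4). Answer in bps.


Rate = 2 * B * log2(M) = 2 * 18200 * 2.0 = 72800.0

72800.0 bps


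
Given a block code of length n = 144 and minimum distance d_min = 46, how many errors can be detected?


Detection capability = d_min - 1 = 46 - 1 = 45

45 errors


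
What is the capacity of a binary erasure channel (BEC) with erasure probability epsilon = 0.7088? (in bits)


C = 1 - epsilon = 1 - 0.7088 = 0.2912

0.2912 bits


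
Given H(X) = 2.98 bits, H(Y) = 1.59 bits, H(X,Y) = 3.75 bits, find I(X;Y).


I(X;Y) = H(X) + H(Y) - H(X,Y) = 2.98 + 1.59 - 3.75 = 0.82

0.82 bits


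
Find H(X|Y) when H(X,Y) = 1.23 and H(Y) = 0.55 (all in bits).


H(X|Y) = H(X,Y) - H(Y) = 1.23 - 0.55 = 0.68

0.68 bits


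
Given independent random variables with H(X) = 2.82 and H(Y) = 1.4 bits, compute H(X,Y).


For independent variables, H(X,Y) = H(X) + H(Y) = 2.82 + 1.4 = 4.22

4.22 bits


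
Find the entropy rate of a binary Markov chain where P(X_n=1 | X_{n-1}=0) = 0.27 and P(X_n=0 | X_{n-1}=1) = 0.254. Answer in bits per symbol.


Stationary distribution: pi_0 = p10/(p01+p10) = 0.4847, pi_1 = 0.5153. Entropy rate H' = pi_0*H(p01) + pi_1*H(p10) = 0.4847*0.8415 + 0.5153*0.8176 = 0.8291

0.8291 bits/symbol


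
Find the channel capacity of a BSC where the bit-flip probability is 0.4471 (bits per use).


H(p) = -p*log2(p) - (1-p)*log2(1-p) = -0.4471*log2(0.4471) - 0.5529*log2(0.5529) = 0.519231 + 0.472679 = 0.9919. C = 1 - H(p) = 1 - 0.9919 = 0.0081

0.0081 bits


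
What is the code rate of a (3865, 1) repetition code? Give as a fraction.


Rate = k/n = 1/3865

1/3865


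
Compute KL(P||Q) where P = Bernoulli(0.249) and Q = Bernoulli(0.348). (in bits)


KL = p*log2(p/q) + (1-p)*log2((1-p)/(1-q)) = 0.249*log2(0.249/0.348) + 0.751*log2(0.751/0.652) = 0.0329

0.0329 bits


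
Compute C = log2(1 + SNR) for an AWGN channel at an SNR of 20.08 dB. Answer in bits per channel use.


SNR_linear = 10^(20.08/10) = 101.8591; C = log2(1 + SNR_linear) = log2(1 + 101.8591) = 6.6845

6.6845 bits/channel use


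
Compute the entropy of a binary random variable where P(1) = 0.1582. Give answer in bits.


H = -p*log2(p) - (1-p)*log2(1-p). -0.1582*log2(0.1582) = 0.420840; -0.8418*log2(0.8418) = 0.209146. H = 0.420840 + 0.209146 = 0.63

0.63 bits


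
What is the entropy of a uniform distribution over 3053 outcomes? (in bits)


H = log2(n) = log2(3053) = 11.576

11.576 bits


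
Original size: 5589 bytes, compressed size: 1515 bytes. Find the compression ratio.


Ratio = original / compressed = 5589 / 1515 = 3.6891

3.6891


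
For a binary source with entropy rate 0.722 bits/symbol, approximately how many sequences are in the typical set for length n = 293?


log2|A_typical| = nH = 293 * 0.722 = 211.546, so |A_typical| ~ 2^211.546 = 4.805e+63

4.805e+63


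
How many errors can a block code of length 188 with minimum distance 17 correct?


Correction capability = floor((d-1)/2) = floor((17-1)/2) = 8

8 errors


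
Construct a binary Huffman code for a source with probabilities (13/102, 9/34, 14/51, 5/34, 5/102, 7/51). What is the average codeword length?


Huffman construction (repeatedly merge the two least-probable nodes; each merge adds 1 bit to every symbol beneath it): 5/102 + 13/102 = 3/17; 7/51 + 5/34 = 29/102; 3/17 + 9/34 = 15/34; 14/51 + 29/102 = 19/34; 15/34 + 19/34 = 1. Resulting codeword lengths (in the order the probabilities were given): (3, 2, 2, 3, 3, 3). L_avg = sum(p_i * l_i) = 13/102*3 + 9/34*2 + 14/51*2 + 5/34*3 + 5/102*3 + 7/51*3 = 251/102 = 2.4608

2.4608 bits


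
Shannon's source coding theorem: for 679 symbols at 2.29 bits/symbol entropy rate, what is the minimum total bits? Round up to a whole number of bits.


Minimum bits >= n * H = 679 * 2.29 = 1554.91, rounded up to a whole number of bits = 1555

1555 bits


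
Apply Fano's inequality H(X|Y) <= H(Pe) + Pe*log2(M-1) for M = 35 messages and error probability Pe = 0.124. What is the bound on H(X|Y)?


H(Pe) = -Pe*log2(Pe) - (1-Pe)*log2(1-Pe) = -0.124*log2(0.124) - 0.876*log2(0.876) = 0.373437 + 0.167314 = 0.5408. Pe*log2(M-1) = 0.124*log2(34) = 0.630845. Bound = H(Pe) + Pe*log2(M-1) = 0.373437 + 0.167314 + 0.630845 = 1.1716

1.1716 bits


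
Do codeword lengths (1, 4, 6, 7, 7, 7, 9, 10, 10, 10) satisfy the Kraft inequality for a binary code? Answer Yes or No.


Kraft sum = sum(2^(-l_i)) = 0.6064, need <= 1. Result: satisfied (a binary prefix-free code with these lengths exists)

Yes


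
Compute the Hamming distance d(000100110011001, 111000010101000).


Count differing positions: ^ ^ ^ ^ . . ^ . . ^ ^ . . . ^ = 8 differences

8


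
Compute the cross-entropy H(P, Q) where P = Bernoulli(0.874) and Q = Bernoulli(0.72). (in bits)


H(P,Q) = -p*log2(q) - (1-p)*log2(1-q). -0.874*log2(0.72) = 0.414216; -0.126*log2(0.28) = 0.231399. H(P,Q) = 0.414216 + 0.231399 = 0.6456

0.6456 bits


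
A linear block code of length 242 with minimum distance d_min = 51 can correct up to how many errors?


Correction capability = floor((d-1)/2) = floor((51-1)/2) = 25

25 errors


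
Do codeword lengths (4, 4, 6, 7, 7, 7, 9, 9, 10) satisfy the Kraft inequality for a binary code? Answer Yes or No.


Kraft sum = sum(2^(-l_i)) = 0.1689, need <= 1. Result: satisfied (a binary prefix-free code with these lengths exists)

Yes


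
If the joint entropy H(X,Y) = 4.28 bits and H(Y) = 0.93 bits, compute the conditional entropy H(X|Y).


H(X|Y) = H(X,Y) - H(Y) = 4.28 - 0.93 = 3.35

3.35 bits


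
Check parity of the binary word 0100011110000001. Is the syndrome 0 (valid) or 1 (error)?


Syndrome = XOR of all bits = 0 XOR 1 XOR 0 XOR 0 XOR 0 XOR 1 XOR 1 XOR 1 XOR 1 XOR 0 XOR 0 XOR 0 XOR 0 XOR 0 XOR 0 XOR 1 = 0

0


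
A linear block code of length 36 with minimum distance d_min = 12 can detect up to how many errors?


Detection capability = d_min - 1 = 12 - 1 = 11

11 errors


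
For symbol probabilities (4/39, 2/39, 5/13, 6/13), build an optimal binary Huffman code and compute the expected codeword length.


Huffman construction (repeatedly merge the two least-probable nodes; each merge adds 1 bit to every symbol beneath it): 2/39 + 4/39 = 2/13; 2/13 + 5/13 = 7/13; 6/13 + 7/13 = 1. Resulting codeword lengths (in the order the probabilities were given): (3, 3, 2, 1). L_avg = sum(p_i * l_i) = 4/39*3 + 2/39*3 + 5/13*2 + 6/13*1 = 22/13 = 1.6923

1.6923 bits


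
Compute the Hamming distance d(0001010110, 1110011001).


Count differing positions: ^ ^ ^ ^ . . ^ ^ ^ ^ = 8 differences

8


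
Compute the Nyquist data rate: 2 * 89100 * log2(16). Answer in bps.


Rate = 2 * B * log2(M) = 2 * 89100 * 4.0 = 712800.0

712800.0 bps


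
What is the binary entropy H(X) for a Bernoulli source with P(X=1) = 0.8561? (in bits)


H = -p*log2(p) - (1-p)*log2(1-p). -0.8561*log2(0.8561) = 0.191894; -0.1439*log2(0.1439) = 0.402468. H = 0.191894 + 0.402468 = 0.5944

0.5944 bits


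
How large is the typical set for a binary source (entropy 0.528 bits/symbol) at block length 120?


log2|A_typical| = nH = 120 * 0.528 = 63.36, so |A_typical| ~ 2^63.36 = 1.184e+19

1.184e+19


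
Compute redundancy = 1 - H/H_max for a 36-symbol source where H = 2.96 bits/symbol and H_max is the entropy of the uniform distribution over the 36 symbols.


H_max = log2(K) = log2(36) = 5.1699 bits/symbol. Redundancy = 1 - H/H_max = 1 - 2.96/5.1699 = 1 - 0.5725 = 0.4275

0.4275


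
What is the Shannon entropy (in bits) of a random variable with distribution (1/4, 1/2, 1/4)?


H = -sum(p_i * log2(p_i)). Terms: -(1/4)*log2(1/4) = 0.500000; -(1/2)*log2(1/2) = 0.500000; -(1/4)*log2(1/4) = 0.500000. H = 0.500000 + 0.500000 + 0.500000 = 1.5

1.5 bits


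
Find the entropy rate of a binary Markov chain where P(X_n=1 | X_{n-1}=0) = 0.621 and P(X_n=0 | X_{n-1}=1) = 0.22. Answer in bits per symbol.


Stationary distribution: pi_0 = p10/(p01+p10) = 0.2616, pi_1 = 0.7384. Entropy rate H' = pi_0*H(p01) + pi_1*H(p10) = 0.2616*0.9573 + 0.7384*0.7602 = 0.8117

0.8117 bits/symbol


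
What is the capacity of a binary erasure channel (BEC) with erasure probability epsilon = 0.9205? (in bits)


C = 1 - epsilon = 1 - 0.9205 = 0.0795

0.0795 bits


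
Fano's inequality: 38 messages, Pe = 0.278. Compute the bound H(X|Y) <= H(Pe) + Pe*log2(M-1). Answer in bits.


H(Pe) = -Pe*log2(Pe) - (1-Pe)*log2(1-Pe) = -0.278*log2(0.278) - 0.722*log2(0.722) = 0.513422 + 0.339289 = 0.8527. Pe*log2(M-1) = 0.278*log2(37) = 1.448228. Bound = H(Pe) + Pe*log2(M-1) = 0.513422 + 0.339289 + 1.448228 = 2.3009

2.3009 bits


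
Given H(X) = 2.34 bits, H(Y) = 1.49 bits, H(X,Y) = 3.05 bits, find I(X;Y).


I(X;Y) = H(X) + H(Y) - H(X,Y) = 2.34 + 1.49 - 3.05 = 0.78

0.78 bits


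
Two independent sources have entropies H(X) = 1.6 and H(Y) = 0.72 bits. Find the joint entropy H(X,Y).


For independent variables, H(X,Y) = H(X) + H(Y) = 1.6 + 0.72 = 2.32

2.32 bits


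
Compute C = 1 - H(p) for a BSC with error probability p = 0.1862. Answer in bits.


H(p) = -p*log2(p) - (1-p)*log2(1-p) = -0.1862*log2(0.1862) - 0.8138*log2(0.8138) = 0.451549 + 0.241905 = 0.6935. C = 1 - H(p) = 1 - 0.6935 = 0.3065

0.3065 bits


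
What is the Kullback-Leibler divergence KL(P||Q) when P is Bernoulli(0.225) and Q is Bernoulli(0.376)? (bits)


KL = p*log2(p/q) + (1-p)*log2((1-p)/(1-q)) = 0.225*log2(0.225/0.376) + 0.775*log2(0.775/0.624) = 0.0756

0.0756 bits


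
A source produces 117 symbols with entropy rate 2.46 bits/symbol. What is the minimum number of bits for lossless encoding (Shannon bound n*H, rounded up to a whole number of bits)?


Minimum bits >= n * H = 117 * 2.46 = 287.82, rounded up to a whole number of bits = 288

288 bits


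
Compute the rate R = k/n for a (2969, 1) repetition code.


Rate = k/n = 1/2969

1/2969


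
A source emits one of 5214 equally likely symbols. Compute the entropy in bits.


H = log2(n) = log2(5214) = 12.3482

12.3482 bits


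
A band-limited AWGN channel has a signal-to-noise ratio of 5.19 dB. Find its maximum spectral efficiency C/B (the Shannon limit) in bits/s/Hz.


SNR_linear = 10^(5.19/10) = 3.3037; C/B = log2(1 + SNR_linear) = log2(1 + 3.3037) = 2.1056

2.1056 bits/s/Hz


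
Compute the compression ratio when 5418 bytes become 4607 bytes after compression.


Ratio = original / compressed = 5418 / 4607 = 1.176

1.176


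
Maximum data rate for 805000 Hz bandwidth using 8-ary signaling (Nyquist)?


Rate = 2 * B * log2(M) = 2 * 805000 * 3.0 = 4830000.0

4830000.0 bps


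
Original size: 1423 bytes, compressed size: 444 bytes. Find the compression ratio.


Ratio = original / compressed = 1423 / 444 = 3.205

3.205


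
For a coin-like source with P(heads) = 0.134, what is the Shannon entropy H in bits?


H = -p*log2(p) - (1-p)*log2(1-p). -0.134*log2(0.134) = 0.388559; -0.866*log2(0.866) = 0.179748. H = 0.388559 + 0.179748 = 0.5683

0.5683 bits


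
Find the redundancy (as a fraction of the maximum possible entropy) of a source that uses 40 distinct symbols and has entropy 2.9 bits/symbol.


H_max = log2(K) = log2(40) = 5.3219 bits/symbol. Redundancy = 1 - H/H_max = 1 - 2.9/5.3219 = 1 - 0.5449 = 0.4551

0.4551


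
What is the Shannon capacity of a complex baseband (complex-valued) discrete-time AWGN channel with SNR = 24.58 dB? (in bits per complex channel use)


SNR_linear = 10^(24.58/10) = 287.0781; C = log2(1 + SNR_linear) = log2(1 + 287.0781) = 8.1703

8.1703 bits/channel use


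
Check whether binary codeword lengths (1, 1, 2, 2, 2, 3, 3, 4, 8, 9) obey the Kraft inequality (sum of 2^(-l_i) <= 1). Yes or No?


Kraft sum = sum(2^(-l_i)) = 2.0684, need <= 1. Result: violated (a binary prefix-free code with these lengths cannot exist)

No


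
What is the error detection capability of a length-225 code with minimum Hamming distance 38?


Detection capability = d_min - 1 = 38 - 1 = 37

37 errors


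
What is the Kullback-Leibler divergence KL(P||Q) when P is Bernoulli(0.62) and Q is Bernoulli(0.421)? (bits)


KL = p*log2(p/q) + (1-p)*log2((1-p)/(1-q)) = 0.62*log2(0.62/0.421) + 0.38*log2(0.38/0.579) = 0.1154

0.1154 bits


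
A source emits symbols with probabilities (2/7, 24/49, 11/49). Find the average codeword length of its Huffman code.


Huffman construction (repeatedly merge the two least-probable nodes; each merge adds 1 bit to every symbol beneath it): 11/49 + 2/7 = 25/49; 24/49 + 25/49 = 1. Resulting codeword lengths (in the order the probabilities were given): (2, 1, 2). L_avg = sum(p_i * l_i) = 2/7*2 + 24/49*1 + 11/49*2 = 74/49 = 1.5102

1.5102 bits


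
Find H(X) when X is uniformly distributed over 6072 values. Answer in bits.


H = log2(n) = log2(6072) = 12.568

12.568 bits


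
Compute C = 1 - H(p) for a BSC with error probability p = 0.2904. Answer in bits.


H(p) = -p*log2(p) - (1-p)*log2(1-p) = -0.2904*log2(0.2904) - 0.7096*log2(0.7096) = 0.518041 + 0.351197 = 0.8692. C = 1 - H(p) = 1 - 0.8692 = 0.1308

0.1308 bits


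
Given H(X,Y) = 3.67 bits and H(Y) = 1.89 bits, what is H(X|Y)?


H(X|Y) = H(X,Y) - H(Y) = 3.67 - 1.89 = 1.78

1.78 bits


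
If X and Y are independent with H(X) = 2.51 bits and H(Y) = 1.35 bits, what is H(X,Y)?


For independent variables, H(X,Y) = H(X) + H(Y) = 2.51 + 1.35 = 3.86

3.86 bits


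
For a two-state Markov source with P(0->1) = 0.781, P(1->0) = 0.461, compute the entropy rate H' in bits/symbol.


Stationary distribution: pi_0 = p10/(p01+p10) = 0.3712, pi_1 = 0.6288. Entropy rate H' = pi_0*H(p01) + pi_1*H(p10) = 0.3712*0.7583 + 0.6288*0.9956 = 0.9075

0.9075 bits/symbol


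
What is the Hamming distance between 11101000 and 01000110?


Count differing positions: ^ . ^ . ^ ^ ^ . = 5 differences

5


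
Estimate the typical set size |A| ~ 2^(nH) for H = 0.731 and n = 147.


log2|A_typical| = nH = 147 * 0.731 = 107.457, so |A_typical| ~ 2^107.457 = 2.227e+32

2.227e+32


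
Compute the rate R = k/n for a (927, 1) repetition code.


Rate = k/n = 1/927

1/927


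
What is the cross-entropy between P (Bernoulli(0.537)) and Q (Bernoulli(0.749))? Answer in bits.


H(P,Q) = -p*log2(q) - (1-p)*log2(1-q). -0.537*log2(0.749) = 0.223909; -0.463*log2(0.251) = 0.923333. H(P,Q) = 0.223909 + 0.923333 = 1.1472

1.1472 bits


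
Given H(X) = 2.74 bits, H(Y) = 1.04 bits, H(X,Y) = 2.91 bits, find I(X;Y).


I(X;Y) = H(X) + H(Y) - H(X,Y) = 2.74 + 1.04 - 2.91 = 0.87

0.87 bits


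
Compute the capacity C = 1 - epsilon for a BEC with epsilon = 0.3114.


C = 1 - epsilon = 1 - 0.3114 = 0.6886

0.6886 bits


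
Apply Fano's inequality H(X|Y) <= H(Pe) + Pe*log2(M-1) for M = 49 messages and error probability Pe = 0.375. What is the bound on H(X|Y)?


H(Pe) = -Pe*log2(Pe) - (1-Pe)*log2(1-Pe) = -0.375*log2(0.375) - 0.625*log2(0.625) = 0.530639 + 0.423795 = 0.9544. Pe*log2(M-1) = 0.375*log2(48) = 2.094361. Bound = H(Pe) + Pe*log2(M-1) = 0.530639 + 0.423795 + 2.094361 = 3.0488

3.0488 bits


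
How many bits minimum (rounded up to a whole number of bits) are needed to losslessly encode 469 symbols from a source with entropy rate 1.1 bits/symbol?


Minimum bits >= n * H = 469 * 1.1 = 515.9, rounded up to a whole number of bits = 516

516 bits


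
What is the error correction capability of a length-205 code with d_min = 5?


Correction capability = floor((d-1)/2) = floor((5-1)/2) = 2

2 errors


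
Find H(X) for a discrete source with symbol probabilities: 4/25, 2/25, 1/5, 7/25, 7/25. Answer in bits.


H = -sum(p_i * log2(p_i)). Terms: -(4/25)*log2(4/25) = 0.423017; -(2/25)*log2(2/25) = 0.291508; -(1/5)*log2(1/5) = 0.464386; -(7/25)*log2(7/25) = 0.514220; -(7/25)*log2(7/25) = 0.514220. H = 0.423017 + 0.291508 + 0.464386 + 0.514220 + 0.514220 = 2.2074

2.2074 bits


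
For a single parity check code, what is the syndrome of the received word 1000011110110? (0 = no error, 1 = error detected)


Syndrome = XOR of all bits = 1 XOR 0 XOR 0 XOR 0 XOR 0 XOR 1 XOR 1 XOR 1 XOR 1 XOR 0 XOR 1 XOR 1 XOR 0 = 1

1


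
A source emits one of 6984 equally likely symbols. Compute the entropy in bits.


H = log2(n) = log2(6984) = 12.7698

12.7698 bits


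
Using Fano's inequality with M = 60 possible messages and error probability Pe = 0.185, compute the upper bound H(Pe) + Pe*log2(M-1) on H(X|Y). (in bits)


H(Pe) = -Pe*log2(Pe) - (1-Pe)*log2(1-Pe) = -0.185*log2(0.185) - 0.815*log2(0.815) = 0.450365 + 0.240529 = 0.6909. Pe*log2(M-1) = 0.185*log2(59) = 1.088289. Bound = H(Pe) + Pe*log2(M-1) = 0.450365 + 0.240529 + 1.088289 = 1.7792

1.7792 bits


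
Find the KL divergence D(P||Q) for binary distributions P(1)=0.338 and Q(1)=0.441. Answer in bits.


KL = p*log2(p/q) + (1-p)*log2((1-p)/(1-q)) = 0.338*log2(0.338/0.441) + 0.662*log2(0.662/0.559) = 0.0318

0.0318 bits


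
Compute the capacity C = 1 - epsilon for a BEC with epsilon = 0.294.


C = 1 - epsilon = 1 - 0.294 = 0.706

0.706 bits


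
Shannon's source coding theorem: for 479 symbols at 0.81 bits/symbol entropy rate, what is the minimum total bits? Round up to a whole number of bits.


Minimum bits >= n * H = 479 * 0.81 = 387.99, rounded up to a whole number of bits = 388

388 bits


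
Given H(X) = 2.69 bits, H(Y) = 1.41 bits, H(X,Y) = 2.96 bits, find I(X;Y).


I(X;Y) = H(X) + H(Y) - H(X,Y) = 2.69 + 1.41 - 2.96 = 1.14

1.14 bits


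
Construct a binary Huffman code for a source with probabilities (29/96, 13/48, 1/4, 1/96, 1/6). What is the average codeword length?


Huffman construction (repeatedly merge the two least-probable nodes; each merge adds 1 bit to every symbol beneath it): 1/96 + 1/6 = 17/96; 17/96 + 1/4 = 41/96; 13/48 + 29/96 = 55/96; 41/96 + 55/96 = 1. Resulting codeword lengths (in the order the probabilities were given): (2, 2, 2, 3, 3). L_avg = sum(p_i * l_i) = 29/96*2 + 13/48*2 + 1/4*2 + 1/96*3 + 1/6*3 = 209/96 = 2.1771

2.1771 bits


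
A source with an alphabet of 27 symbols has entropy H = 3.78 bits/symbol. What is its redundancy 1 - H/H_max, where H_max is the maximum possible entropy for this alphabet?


H_max = log2(K) = log2(27) = 4.7549 bits/symbol. Redundancy = 1 - H/H_max = 1 - 3.78/4.7549 = 1 - 0.795 = 0.205

0.205


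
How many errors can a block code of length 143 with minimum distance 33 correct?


Correction capability = floor((d-1)/2) = floor((33-1)/2) = 16

16 errors


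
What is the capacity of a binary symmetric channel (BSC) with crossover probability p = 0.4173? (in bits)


H(p) = -p*log2(p) - (1-p)*log2(1-p) = -0.4173*log2(0.4173) - 0.5827*log2(0.5827) = 0.526150 + 0.454025 = 0.9802. C = 1 - H(p) = 1 - 0.9802 = 0.0198

0.0198 bits


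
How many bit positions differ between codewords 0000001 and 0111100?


Count differing positions: . ^ ^ ^ ^ . ^ = 5 differences

5


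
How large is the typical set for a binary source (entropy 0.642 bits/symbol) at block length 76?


log2|A_typical| = nH = 76 * 0.642 = 48.792, so |A_typical| ~ 2^48.792 = 4.874e+14

4.874e+14


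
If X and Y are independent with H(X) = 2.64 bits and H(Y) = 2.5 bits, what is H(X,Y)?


For independent variables, H(X,Y) = H(X) + H(Y) = 2.64 + 2.5 = 5.14

5.14 bits


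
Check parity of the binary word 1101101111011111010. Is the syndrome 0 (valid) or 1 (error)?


Syndrome = XOR of all bits = 1 XOR 1 XOR 0 XOR 1 XOR 1 XOR 0 XOR 1 XOR 1 XOR 1 XOR 1 XOR 0 XOR 1 XOR 1 XOR 1 XOR 1 XOR 1 XOR 0 XOR 1 XOR 0 = 0

0


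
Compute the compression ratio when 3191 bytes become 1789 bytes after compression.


Ratio = original / compressed = 3191 / 1789 = 1.7837

1.7837


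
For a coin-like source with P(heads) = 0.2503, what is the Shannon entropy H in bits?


H = -p*log2(p) - (1-p)*log2(1-p). -0.2503*log2(0.2503) = 0.500167; -0.7497*log2(0.7497) = 0.311586. H = 0.500167 + 0.311586 = 0.8118

0.8118 bits


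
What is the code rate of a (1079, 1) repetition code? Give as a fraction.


Rate = k/n = 1/1079

1/1079


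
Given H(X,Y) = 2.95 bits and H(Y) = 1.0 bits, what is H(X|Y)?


H(X|Y) = H(X,Y) - H(Y) = 2.95 - 1.0 = 1.95

1.95 bits


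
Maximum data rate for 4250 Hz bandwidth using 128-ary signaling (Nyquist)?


Rate = 2 * B * log2(M) = 2 * 4250 * 7.0 = 59500.0

59500.0 bps


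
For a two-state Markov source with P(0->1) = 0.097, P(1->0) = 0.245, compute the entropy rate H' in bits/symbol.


Stationary distribution: pi_0 = p10/(p01+p10) = 0.7164, pi_1 = 0.2836. Entropy rate H' = pi_0*H(p01) + pi_1*H(p10) = 0.7164*0.4594 + 0.2836*0.8033 = 0.5569

0.5569 bits/symbol


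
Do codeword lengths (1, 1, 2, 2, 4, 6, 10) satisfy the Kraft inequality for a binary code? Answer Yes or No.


Kraft sum = sum(2^(-l_i)) = 1.5791, need <= 1. Result: violated (a binary prefix-free code with these lengths cannot exist)

No


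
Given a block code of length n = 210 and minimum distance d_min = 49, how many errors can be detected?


Detection capability = d_min - 1 = 49 - 1 = 48

48 errors


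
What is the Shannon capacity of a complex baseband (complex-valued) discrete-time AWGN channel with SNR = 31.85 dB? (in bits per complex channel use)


SNR_linear = 10^(31.85/10) = 1531.0875; C = log2(1 + SNR_linear) = log2(1 + 1531.0875) = 10.5813

10.5813 bits/channel use


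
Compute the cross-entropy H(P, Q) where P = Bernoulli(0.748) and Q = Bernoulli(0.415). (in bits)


H(P,Q) = -p*log2(q) - (1-p)*log2(1-q). -0.748*log2(0.415) = 0.949075; -0.252*log2(0.585) = 0.194920. H(P,Q) = 0.949075 + 0.194920 = 1.144

1.144 bits


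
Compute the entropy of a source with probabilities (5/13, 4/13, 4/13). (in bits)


H = -sum(p_i * log2(p_i)). Terms: -(5/13)*log2(5/13) = 0.530197; -(4/13)*log2(4/13) = 0.523212; -(4/13)*log2(4/13) = 0.523212. H = 0.530197 + 0.523212 + 0.523212 = 1.5766

1.5766 bits


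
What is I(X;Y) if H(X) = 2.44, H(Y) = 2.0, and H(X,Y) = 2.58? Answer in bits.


I(X;Y) = H(X) + H(Y) - H(X,Y) = 2.44 + 2.0 - 2.58 = 1.86

1.86 bits


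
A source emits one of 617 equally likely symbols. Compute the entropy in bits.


H = log2(n) = log2(617) = 9.2691

9.2691 bits


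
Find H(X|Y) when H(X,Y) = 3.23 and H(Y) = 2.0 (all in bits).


H(X|Y) = H(X,Y) - H(Y) = 3.23 - 2.0 = 1.23

1.23 bits


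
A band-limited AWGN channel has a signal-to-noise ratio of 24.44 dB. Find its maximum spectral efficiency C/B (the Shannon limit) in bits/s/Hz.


SNR_linear = 10^(24.44/10) = 277.9713; C/B = log2(1 + SNR_linear) = log2(1 + 277.9713) = 8.124

8.124 bits/s/Hz


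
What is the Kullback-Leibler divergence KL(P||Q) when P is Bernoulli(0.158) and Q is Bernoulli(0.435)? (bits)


KL = p*log2(p/q) + (1-p)*log2((1-p)/(1-q)) = 0.158*log2(0.158/0.435) + 0.842*log2(0.842/0.565) = 0.2538

0.2538 bits


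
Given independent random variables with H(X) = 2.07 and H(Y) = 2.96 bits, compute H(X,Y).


For independent variables, H(X,Y) = H(X) + H(Y) = 2.07 + 2.96 = 5.03

5.03 bits


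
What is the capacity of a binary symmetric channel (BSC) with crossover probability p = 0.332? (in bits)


H(p) = -p*log2(p) - (1-p)*log2(1-p) = -0.332*log2(0.332) - 0.668*log2(0.668) = 0.528127 + 0.388829 = 0.917. C = 1 - H(p) = 1 - 0.917 = 0.083

0.083 bits


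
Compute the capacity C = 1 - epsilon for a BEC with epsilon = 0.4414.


C = 1 - epsilon = 1 - 0.4414 = 0.5586

0.5586 bits


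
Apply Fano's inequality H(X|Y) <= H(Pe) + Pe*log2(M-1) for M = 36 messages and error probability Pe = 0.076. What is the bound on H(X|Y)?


H(Pe) = -Pe*log2(Pe) - (1-Pe)*log2(1-Pe) = -0.076*log2(0.076) - 0.924*log2(0.924) = 0.282557 + 0.105369 = 0.3879. Pe*log2(M-1) = 0.076*log2(35) = 0.389826. Bound = H(Pe) + Pe*log2(M-1) = 0.282557 + 0.105369 + 0.389826 = 0.7778

0.7778 bits


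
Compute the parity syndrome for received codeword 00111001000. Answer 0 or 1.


Syndrome = XOR of all bits = 0 XOR 0 XOR 1 XOR 1 XOR 1 XOR 0 XOR 0 XOR 1 XOR 0 XOR 0 XOR 0 = 0

0


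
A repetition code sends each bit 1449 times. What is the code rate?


Rate = k/n = 1/1449

1/1449


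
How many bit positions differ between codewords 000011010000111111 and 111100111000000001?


Count differing positions: ^ ^ ^ ^ ^ ^ ^ . ^ . . . ^ ^ ^ ^ ^ . = 13 differences

13


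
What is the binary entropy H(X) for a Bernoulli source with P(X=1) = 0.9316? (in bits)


H = -p*log2(p) - (1-p)*log2(1-p). -0.9316*log2(0.9316) = 0.095226; -0.0684*log2(0.0684) = 0.264698. H = 0.095226 + 0.264698 = 0.3599

0.3599 bits


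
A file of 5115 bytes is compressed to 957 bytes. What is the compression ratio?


Ratio = original / compressed = 5115 / 957 = 5.3448

5.3448


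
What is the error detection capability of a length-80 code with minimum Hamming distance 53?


Detection capability = d_min - 1 = 53 - 1 = 52

52 errors


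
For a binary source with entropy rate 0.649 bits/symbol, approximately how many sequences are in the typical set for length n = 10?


log2|A_typical| = nH = 10 * 0.649 = 6.49, so |A_typical| ~ 2^6.49 = 8.988e+01

8.988e+01


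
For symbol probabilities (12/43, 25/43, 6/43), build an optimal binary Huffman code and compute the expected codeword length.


Huffman construction (repeatedly merge the two least-probable nodes; each merge adds 1 bit to every symbol beneath it): 6/43 + 12/43 = 18/43; 18/43 + 25/43 = 1. Resulting codeword lengths (in the order the probabilities were given): (2, 1, 2). L_avg = sum(p_i * l_i) = 12/43*2 + 25/43*1 + 6/43*2 = 61/43 = 1.4186

1.4186 bits


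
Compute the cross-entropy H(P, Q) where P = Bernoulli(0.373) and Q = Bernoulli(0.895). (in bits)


H(P,Q) = -p*log2(q) - (1-p)*log2(1-q). -0.373*log2(0.895) = 0.059695; -0.627*log2(0.105) = 2.038715. H(P,Q) = 0.059695 + 2.038715 = 2.0984

2.0984 bits


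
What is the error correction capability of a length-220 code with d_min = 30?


Correction capability = floor((d-1)/2) = floor((30-1)/2) = 14

14 errors


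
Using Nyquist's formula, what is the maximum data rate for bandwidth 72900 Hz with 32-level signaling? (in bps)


Rate = 2 * B * log2(M) = 2 * 72900 * 5.0 = 729000.0

729000.0 bps


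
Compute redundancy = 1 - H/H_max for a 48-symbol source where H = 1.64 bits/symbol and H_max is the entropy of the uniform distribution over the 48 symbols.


H_max = log2(K) = log2(48) = 5.585 bits/symbol. Redundancy = 1 - H/H_max = 1 - 1.64/5.585 = 1 - 0.2936 = 0.7064

0.7064


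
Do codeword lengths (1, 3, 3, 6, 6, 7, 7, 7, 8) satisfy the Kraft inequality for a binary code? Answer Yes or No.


Kraft sum = sum(2^(-l_i)) = 0.8086, need <= 1. Result: satisfied (a binary prefix-free code with these lengths exists)

Yes


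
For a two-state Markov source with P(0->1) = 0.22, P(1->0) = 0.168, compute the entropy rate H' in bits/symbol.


Stationary distribution: pi_0 = p10/(p01+p10) = 0.433, pi_1 = 0.567. Entropy rate H' = pi_0*H(p01) + pi_1*H(p10) = 0.433*0.7602 + 0.567*0.6531 = 0.6995

0.6995 bits/symbol
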